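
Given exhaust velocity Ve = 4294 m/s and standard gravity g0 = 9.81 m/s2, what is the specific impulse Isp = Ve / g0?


Isp = Ve / g0 = 4294 / 9.81 = 437.7 s

437.7 s


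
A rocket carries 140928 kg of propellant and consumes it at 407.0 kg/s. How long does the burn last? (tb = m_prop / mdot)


tb = 140928 / 407.0 = 346.3 s

346.3 s


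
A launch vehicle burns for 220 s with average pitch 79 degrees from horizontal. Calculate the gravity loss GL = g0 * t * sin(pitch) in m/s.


GL = 9.81 * 220 * sin(79 deg) = 2119 m/s

2119 m/s


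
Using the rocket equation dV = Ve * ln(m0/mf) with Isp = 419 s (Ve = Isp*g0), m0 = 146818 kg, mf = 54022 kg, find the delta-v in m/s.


Ve = 419 * 9.81 = 4110.39 m/s
dV = 4110.39 * ln(146818/54022) = 4110 m/s

4110 m/s


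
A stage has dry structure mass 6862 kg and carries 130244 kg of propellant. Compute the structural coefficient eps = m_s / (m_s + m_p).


eps = 6862 / (6862 + 130244) = 0.05

0.05


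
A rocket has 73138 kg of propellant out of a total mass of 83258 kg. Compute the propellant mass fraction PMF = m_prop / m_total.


PMF = 73138 / 83258 = 0.878

0.878


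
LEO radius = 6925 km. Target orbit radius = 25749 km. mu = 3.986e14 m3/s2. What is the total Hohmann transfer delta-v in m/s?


V1 = sqrt(mu/r1) = 7586.8 m/s
dV1 = V1*(sqrt(2*r2/(r1+r2)) - 1) = 1937.93 m/s
V2 = sqrt(mu/r2) = 3934.49 m/s
dV2 = V2*(1 - sqrt(2*r1/(r1+r2))) = 1372.88 m/s
Total dV = 3311 m/s

3311 m/s


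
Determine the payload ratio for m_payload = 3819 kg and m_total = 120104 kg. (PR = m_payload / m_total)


PR = 3819 / 120104 = 0.0318

0.0318


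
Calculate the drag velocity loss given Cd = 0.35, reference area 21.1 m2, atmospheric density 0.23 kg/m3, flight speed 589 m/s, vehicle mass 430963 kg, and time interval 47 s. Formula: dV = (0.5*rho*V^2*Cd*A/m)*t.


D = 0.5 * 0.23 * 589^2 * 0.35 * 21.1 = 294631.33 N
a = 294631.33 / 430963 = 0.6837 m/s2
dV = 0.6837 * 47 = 32.1 m/s

32.1 m/s


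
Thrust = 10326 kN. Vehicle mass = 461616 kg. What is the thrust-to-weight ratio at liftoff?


TWR = 10326000 / (461616 * 9.81) = 2.28

2.28


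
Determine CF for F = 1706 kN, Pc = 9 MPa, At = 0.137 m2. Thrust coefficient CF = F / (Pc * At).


CF = 1706000 / (9e6 * 0.137) = 1.38

1.38


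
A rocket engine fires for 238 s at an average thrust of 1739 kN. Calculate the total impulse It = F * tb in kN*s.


It = 1739 * 238 = 413882 kN*s

413882 kN*s


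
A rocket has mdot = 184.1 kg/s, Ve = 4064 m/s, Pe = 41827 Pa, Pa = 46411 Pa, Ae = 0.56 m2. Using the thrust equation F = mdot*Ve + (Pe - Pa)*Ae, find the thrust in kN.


F = 184.1 * 4064 + (41827 - 46411) * 0.56 = 745615.0 N = 745.6 kN

745.6 kN


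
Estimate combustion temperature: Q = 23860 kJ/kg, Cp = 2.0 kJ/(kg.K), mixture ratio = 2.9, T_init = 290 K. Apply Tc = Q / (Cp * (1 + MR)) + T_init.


Tc = 23860 / (2.0 * (1 + 2.9)) + 290 = 3349 K

3349 K


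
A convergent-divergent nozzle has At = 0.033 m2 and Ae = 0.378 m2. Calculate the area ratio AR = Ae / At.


AR = 0.378 / 0.033 = 11.5

11.5


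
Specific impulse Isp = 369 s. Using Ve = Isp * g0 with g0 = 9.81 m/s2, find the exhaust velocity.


Ve = Isp * g0 = 369 * 9.81 = 3619.9 m/s

3619.9 m/s


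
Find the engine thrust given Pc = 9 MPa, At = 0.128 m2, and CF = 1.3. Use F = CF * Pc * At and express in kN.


F = 1.3 * 9e6 * 0.128 = 1.4976e+06 N = 1497.6 kN

1497.6 kN


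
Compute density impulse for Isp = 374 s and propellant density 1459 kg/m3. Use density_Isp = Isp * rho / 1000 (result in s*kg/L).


rho*Isp = 374 * 1459 / 1000 = 546 s*kg/L

546 s*kg/L


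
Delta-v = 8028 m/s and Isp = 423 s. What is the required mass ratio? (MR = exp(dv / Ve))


Ve = 423 * 9.81 = 4149.63 m/s
MR = exp(8028 / 4149.63) = 6.921

6.921


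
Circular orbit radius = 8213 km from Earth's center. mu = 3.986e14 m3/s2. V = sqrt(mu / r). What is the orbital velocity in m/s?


V = sqrt(3.986e14 / 8213000) = 6967 m/s

6967 m/s


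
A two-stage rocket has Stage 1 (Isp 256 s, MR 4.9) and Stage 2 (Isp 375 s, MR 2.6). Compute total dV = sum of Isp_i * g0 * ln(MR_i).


dV1 = 256 * 9.81 * ln(4.9) = 3991.1 m/s
dV2 = 375 * 9.81 * ln(2.6) = 3515.1 m/s
Total dV = 3991.1 + 3515.1 = 7506.2 m/s ~ 7506 m/s

7506 m/s


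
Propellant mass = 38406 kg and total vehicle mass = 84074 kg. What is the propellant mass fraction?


PMF = 38406 / 84074 = 0.457

0.457


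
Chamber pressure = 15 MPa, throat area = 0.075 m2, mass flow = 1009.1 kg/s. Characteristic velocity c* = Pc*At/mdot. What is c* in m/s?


c* = 15e6 * 0.075 / 1009.1 = 1115 m/s

1115 m/s


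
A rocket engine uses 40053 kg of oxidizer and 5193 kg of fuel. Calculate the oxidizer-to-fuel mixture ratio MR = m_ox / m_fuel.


MR = 40053 / 5193 = 7.71

7.71


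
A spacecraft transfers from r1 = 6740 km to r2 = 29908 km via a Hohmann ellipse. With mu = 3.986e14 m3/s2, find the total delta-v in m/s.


V1 = sqrt(mu/r1) = 7690.22 m/s
dV1 = V1*(sqrt(2*r2/(r1+r2)) - 1) = 2134.55 m/s
V2 = sqrt(mu/r2) = 3650.69 m/s
dV2 = V2*(1 - sqrt(2*r1/(r1+r2))) = 1436.6 m/s
Total dV = 3571 m/s

3571 m/s


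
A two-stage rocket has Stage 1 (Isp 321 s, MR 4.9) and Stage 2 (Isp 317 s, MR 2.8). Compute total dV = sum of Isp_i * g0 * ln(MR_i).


dV1 = 321 * 9.81 * ln(4.9) = 5004.5 m/s
dV2 = 317 * 9.81 * ln(2.8) = 3201.9 m/s
Total dV = 5004.5 + 3201.9 = 8206.4 m/s ~ 8206 m/s

8206 m/s


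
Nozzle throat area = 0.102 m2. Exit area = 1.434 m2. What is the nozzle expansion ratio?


AR = 1.434 / 0.102 = 14.1

14.1


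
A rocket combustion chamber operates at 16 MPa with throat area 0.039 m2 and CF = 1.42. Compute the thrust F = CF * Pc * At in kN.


F = 1.42 * 16e6 * 0.039 = 886080.0 N = 886.1 kN

886.1 kN


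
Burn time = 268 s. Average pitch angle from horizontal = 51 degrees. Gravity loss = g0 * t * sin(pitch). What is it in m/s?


GL = 9.81 * 268 * sin(51 deg) = 2043 m/s

2043 m/s


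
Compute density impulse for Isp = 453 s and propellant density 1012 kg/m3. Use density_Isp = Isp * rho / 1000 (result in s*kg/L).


rho*Isp = 453 * 1012 / 1000 = 458 s*kg/L

458 s*kg/L


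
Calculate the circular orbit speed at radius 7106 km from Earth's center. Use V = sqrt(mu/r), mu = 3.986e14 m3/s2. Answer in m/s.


V = sqrt(3.986e14 / 7106000) = 7490 m/s

7490 m/s


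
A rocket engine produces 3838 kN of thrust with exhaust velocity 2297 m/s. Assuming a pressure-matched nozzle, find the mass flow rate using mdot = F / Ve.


mdot = F / Ve = 3838000 / 2297 = 1670.9 kg/s

1670.9 kg/s


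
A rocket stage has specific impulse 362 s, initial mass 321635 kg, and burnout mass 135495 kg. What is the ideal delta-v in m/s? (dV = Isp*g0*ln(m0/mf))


Ve = 362 * 9.81 = 3551.22 m/s
dV = 3551.22 * ln(321635/135495) = 3070 m/s

3070 m/s


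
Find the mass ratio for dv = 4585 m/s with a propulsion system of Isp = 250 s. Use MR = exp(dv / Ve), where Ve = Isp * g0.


Ve = 250 * 9.81 = 2452.5 m/s
MR = exp(4585 / 2452.5) = 6.485

6.485


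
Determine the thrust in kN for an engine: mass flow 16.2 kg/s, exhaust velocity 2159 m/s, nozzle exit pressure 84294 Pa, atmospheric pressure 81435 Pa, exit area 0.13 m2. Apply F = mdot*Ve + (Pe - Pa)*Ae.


F = 16.2 * 2159 + (84294 - 81435) * 0.13 = 35347.0 N = 35.3 kN

35.3 kN


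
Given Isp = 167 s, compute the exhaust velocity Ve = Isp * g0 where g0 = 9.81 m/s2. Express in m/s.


Ve = Isp * g0 = 167 * 9.81 = 1638.3 m/s

1638.3 m/s


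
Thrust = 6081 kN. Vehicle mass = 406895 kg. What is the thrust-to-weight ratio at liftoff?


TWR = 6081000 / (406895 * 9.81) = 1.52

1.52


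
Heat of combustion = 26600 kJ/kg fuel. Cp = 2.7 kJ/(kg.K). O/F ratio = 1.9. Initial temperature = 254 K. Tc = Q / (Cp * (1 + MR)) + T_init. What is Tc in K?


Tc = 26600 / (2.7 * (1 + 1.9)) + 254 = 3651 K

3651 K


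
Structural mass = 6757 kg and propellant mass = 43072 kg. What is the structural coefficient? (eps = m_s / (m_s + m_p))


eps = 6757 / (6757 + 43072) = 0.1356

0.1356


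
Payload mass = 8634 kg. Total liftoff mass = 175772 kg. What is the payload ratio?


PR = 8634 / 175772 = 0.0491

0.0491


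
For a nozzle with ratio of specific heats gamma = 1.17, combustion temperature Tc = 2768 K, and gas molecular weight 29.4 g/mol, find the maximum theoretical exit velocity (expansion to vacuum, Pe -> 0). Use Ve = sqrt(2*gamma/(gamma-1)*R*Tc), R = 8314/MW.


R = 8314 / 29.4 = 282.79 J/(kg.K)
Ve = sqrt(2 * 1.17 / (1.17 - 1) * 282.79 * 2768) = 3282 m/s

3282 m/s


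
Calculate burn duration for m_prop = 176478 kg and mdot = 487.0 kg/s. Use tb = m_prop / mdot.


tb = 176478 / 487.0 = 362.4 s

362.4 s


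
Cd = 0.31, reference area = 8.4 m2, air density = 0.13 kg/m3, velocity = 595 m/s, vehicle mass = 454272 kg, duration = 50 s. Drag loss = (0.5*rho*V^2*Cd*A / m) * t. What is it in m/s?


D = 0.5 * 0.13 * 595^2 * 0.31 * 8.4 = 59922.27 N
a = 59922.27 / 454272 = 0.1319 m/s2
dV = 0.1319 * 50 = 6.6 m/s

6.6 m/s


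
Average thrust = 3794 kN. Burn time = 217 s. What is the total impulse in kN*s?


It = 3794 * 217 = 823298 kN*s

823298 kN*s


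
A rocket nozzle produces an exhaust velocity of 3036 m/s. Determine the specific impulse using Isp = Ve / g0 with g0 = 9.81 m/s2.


Isp = Ve / g0 = 3036 / 9.81 = 309.5 s

309.5 s


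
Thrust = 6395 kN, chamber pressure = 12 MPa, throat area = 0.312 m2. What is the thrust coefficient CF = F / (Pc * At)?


CF = 6395000 / (12e6 * 0.312) = 1.71

1.71


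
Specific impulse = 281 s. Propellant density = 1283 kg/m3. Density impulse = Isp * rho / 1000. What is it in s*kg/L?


rho*Isp = 281 * 1283 / 1000 = 361 s*kg/L

361 s*kg/L


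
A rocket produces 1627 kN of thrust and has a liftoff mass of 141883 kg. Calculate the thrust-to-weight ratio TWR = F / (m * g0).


TWR = 1627000 / (141883 * 9.81) = 1.17

1.17


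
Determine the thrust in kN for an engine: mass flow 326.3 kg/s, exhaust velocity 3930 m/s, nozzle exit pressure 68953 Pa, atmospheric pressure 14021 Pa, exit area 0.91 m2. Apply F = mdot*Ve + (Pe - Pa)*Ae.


F = 326.3 * 3930 + (68953 - 14021) * 0.91 = 1.3323e+06 N = 1332.3 kN

1332.3 kN


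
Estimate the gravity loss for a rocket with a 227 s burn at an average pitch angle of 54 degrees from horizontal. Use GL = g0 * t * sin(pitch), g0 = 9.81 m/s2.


GL = 9.81 * 227 * sin(54 deg) = 1802 m/s

1802 m/s


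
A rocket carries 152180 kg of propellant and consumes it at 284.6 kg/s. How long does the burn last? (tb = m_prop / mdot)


tb = 152180 / 284.6 = 534.7 s

534.7 s


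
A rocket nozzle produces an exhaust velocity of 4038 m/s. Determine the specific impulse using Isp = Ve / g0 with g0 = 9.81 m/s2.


Isp = Ve / g0 = 4038 / 9.81 = 411.6 s

411.6 s


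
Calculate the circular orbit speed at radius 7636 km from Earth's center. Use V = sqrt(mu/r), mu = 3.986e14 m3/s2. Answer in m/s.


V = sqrt(3.986e14 / 7636000) = 7225 m/s

7225 m/s


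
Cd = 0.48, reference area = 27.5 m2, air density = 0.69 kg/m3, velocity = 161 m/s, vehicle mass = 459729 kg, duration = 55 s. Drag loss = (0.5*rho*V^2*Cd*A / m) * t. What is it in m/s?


D = 0.5 * 0.69 * 161^2 * 0.48 * 27.5 = 118044.23 N
a = 118044.23 / 459729 = 0.2568 m/s2
dV = 0.2568 * 55 = 14.1 m/s

14.1 m/s


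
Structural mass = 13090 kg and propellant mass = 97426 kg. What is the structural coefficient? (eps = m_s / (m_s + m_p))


eps = 13090 / (13090 + 97426) = 0.1184

0.1184


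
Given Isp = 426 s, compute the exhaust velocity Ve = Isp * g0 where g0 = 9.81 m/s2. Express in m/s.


Ve = Isp * g0 = 426 * 9.81 = 4179.1 m/s

4179.1 m/s


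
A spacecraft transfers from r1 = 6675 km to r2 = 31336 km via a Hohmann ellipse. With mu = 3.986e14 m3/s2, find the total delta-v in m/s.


V1 = sqrt(mu/r1) = 7727.57 m/s
dV1 = V1*(sqrt(2*r2/(r1+r2)) - 1) = 2195.02 m/s
V2 = sqrt(mu/r2) = 3566.54 m/s
dV2 = V2*(1 - sqrt(2*r1/(r1+r2))) = 1452.89 m/s
Total dV = 3648 m/s

3648 m/s


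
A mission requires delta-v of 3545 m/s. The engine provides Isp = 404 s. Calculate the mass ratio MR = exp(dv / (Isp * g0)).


Ve = 404 * 9.81 = 3963.24 m/s
MR = exp(3545 / 3963.24) = 2.446

2.446


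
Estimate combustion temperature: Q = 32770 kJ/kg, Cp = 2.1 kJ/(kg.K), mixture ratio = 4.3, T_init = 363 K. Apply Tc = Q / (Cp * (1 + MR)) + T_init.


Tc = 32770 / (2.1 * (1 + 4.3)) + 363 = 3307 K

3307 K


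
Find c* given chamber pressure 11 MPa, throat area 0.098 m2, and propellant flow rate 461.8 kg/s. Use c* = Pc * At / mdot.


c* = 11e6 * 0.098 / 461.8 = 2334 m/s

2334 m/s


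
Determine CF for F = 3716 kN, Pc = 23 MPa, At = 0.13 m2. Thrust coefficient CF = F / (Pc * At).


CF = 3716000 / (23e6 * 0.13) = 1.24

1.24


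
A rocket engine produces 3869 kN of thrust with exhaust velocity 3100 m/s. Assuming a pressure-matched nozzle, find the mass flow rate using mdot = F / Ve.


mdot = F / Ve = 3869000 / 3100 = 1248.1 kg/s

1248.1 kg/s


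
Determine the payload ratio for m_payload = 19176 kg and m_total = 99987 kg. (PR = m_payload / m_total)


PR = 19176 / 99987 = 0.1918

0.1918


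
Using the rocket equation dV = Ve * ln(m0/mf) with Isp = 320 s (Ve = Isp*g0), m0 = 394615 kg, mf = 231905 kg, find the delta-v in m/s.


Ve = 320 * 9.81 = 3139.2 m/s
dV = 3139.2 * ln(394615/231905) = 1669 m/s

1669 m/s


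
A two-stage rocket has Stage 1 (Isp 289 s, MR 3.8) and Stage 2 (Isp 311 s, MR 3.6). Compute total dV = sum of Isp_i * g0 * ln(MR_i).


dV1 = 289 * 9.81 * ln(3.8) = 3784.8 m/s
dV2 = 311 * 9.81 * ln(3.6) = 3908.0 m/s
Total dV = 3784.8 + 3908.0 = 7692.8 m/s ~ 7693 m/s

7693 m/s


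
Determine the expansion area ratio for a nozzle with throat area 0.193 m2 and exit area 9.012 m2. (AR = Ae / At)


AR = 9.012 / 0.193 = 46.7

46.7


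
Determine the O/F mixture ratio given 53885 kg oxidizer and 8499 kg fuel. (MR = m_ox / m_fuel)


MR = 53885 / 8499 = 6.34

6.34


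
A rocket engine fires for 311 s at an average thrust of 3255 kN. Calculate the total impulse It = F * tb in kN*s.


It = 3255 * 311 = 1012305 kN*s

1012305 kN*s


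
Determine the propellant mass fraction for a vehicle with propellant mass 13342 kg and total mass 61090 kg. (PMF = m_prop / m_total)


PMF = 13342 / 61090 = 0.218

0.218


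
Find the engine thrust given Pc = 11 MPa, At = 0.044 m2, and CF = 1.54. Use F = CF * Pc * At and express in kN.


F = 1.54 * 11e6 * 0.044 = 745360.0 N = 745.4 kN

745.4 kN


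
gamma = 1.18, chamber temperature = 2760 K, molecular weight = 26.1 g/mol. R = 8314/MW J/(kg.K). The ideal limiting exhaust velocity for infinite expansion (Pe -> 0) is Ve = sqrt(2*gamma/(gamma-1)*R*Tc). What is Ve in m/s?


R = 8314 / 26.1 = 318.54 J/(kg.K)
Ve = sqrt(2 * 1.18 / (1.18 - 1) * 318.54 * 2760) = 3395 m/s

3395 m/s


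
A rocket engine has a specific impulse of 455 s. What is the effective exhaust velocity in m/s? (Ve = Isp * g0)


Ve = Isp * g0 = 455 * 9.81 = 4463.6 m/s

4463.6 m/s


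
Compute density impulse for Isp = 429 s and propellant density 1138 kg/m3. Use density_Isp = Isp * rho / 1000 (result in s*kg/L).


rho*Isp = 429 * 1138 / 1000 = 488 s*kg/L

488 s*kg/L


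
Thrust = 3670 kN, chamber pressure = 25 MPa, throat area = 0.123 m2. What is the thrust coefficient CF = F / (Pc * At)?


CF = 3670000 / (25e6 * 0.123) = 1.19

1.19


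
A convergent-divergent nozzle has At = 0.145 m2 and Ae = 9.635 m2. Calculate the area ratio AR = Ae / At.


AR = 9.635 / 0.145 = 66.4

66.4


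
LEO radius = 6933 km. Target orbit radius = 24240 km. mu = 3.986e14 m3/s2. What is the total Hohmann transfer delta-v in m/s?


V1 = sqrt(mu/r1) = 7582.42 m/s
dV1 = V1*(sqrt(2*r2/(r1+r2)) - 1) = 1873.41 m/s
V2 = sqrt(mu/r2) = 4055.11 m/s
dV2 = V2*(1 - sqrt(2*r1/(r1+r2))) = 1350.6 m/s
Total dV = 3224 m/s

3224 m/s


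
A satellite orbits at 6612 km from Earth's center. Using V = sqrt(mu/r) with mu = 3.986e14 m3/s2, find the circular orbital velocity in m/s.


V = sqrt(3.986e14 / 6612000) = 7764 m/s

7764 m/s


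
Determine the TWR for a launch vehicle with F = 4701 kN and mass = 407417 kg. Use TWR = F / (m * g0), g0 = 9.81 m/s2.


TWR = 4701000 / (407417 * 9.81) = 1.18

1.18


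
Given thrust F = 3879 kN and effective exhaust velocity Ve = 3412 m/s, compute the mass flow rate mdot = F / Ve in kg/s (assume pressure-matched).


mdot = F / Ve = 3879000 / 3412 = 1136.9 kg/s

1136.9 kg/s


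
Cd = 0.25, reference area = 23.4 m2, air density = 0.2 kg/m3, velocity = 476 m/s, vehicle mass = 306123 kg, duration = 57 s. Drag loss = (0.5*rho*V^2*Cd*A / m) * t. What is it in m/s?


D = 0.5 * 0.2 * 476^2 * 0.25 * 23.4 = 132546.96 N
a = 132546.96 / 306123 = 0.433 m/s2
dV = 0.433 * 57 = 24.7 m/s

24.7 m/s


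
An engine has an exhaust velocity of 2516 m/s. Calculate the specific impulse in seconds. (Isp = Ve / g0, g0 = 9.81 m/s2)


Isp = Ve / g0 = 2516 / 9.81 = 256.5 s

256.5 s


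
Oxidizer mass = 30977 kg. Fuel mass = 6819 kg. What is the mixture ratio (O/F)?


MR = 30977 / 6819 = 4.54

4.54


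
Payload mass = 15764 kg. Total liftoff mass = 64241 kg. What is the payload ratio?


PR = 15764 / 64241 = 0.2454

0.2454


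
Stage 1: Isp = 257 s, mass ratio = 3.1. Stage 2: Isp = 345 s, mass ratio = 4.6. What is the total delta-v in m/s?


dV1 = 257 * 9.81 * ln(3.1) = 2852.5 m/s
dV2 = 345 * 9.81 * ln(4.6) = 5164.9 m/s
Total dV = 2852.5 + 5164.9 = 8017.4 m/s ~ 8017 m/s

8017 m/s


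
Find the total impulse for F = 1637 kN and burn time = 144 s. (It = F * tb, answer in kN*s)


It = 1637 * 144 = 235728 kN*s

235728 kN*s


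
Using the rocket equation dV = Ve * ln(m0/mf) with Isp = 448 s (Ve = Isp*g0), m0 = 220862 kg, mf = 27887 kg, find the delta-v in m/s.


Ve = 448 * 9.81 = 4394.88 m/s
dV = 4394.88 * ln(220862/27887) = 9095 m/s

9095 m/s


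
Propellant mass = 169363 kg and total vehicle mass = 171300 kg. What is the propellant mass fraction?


PMF = 169363 / 171300 = 0.989

0.989


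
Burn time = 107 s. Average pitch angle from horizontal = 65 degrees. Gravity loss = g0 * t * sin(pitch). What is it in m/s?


GL = 9.81 * 107 * sin(65 deg) = 951 m/s

951 m/s


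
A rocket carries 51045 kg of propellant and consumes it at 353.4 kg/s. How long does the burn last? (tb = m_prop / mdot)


tb = 51045 / 353.4 = 144.4 s

144.4 s


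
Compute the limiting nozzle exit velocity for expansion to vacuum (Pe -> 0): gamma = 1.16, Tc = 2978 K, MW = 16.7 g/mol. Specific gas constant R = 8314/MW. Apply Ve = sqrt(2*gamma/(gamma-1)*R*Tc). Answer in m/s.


R = 8314 / 16.7 = 497.84 J/(kg.K)
Ve = sqrt(2 * 1.16 / (1.16 - 1) * 497.84 * 2978) = 4637 m/s

4637 m/s


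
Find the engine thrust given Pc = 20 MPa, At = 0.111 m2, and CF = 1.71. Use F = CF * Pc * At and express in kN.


F = 1.71 * 20e6 * 0.111 = 3.7962e+06 N = 3796.2 kN

3796.2 kN


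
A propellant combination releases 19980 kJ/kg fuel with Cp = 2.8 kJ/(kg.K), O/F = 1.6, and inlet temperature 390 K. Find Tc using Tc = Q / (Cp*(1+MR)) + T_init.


Tc = 19980 / (2.8 * (1 + 1.6)) + 390 = 3135 K

3135 K


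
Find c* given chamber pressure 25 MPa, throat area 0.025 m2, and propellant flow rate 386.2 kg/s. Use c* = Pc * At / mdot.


c* = 25e6 * 0.025 / 386.2 = 1618 m/s

1618 m/s


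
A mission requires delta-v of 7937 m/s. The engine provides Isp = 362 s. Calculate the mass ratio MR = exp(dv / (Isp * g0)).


Ve = 362 * 9.81 = 3551.22 m/s
MR = exp(7937 / 3551.22) = 9.347

9.347


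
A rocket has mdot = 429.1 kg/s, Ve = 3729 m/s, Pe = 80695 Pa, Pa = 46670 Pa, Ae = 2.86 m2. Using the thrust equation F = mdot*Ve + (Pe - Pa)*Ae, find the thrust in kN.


F = 429.1 * 3729 + (80695 - 46670) * 2.86 = 1.6974e+06 N = 1697.4 kN

1697.4 kN


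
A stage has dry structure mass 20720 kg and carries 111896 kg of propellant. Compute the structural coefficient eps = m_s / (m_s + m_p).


eps = 20720 / (20720 + 111896) = 0.1562

0.1562


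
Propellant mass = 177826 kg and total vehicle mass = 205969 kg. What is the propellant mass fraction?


PMF = 177826 / 205969 = 0.863

0.863


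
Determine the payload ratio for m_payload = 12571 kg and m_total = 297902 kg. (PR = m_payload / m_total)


PR = 12571 / 297902 = 0.0422

0.0422


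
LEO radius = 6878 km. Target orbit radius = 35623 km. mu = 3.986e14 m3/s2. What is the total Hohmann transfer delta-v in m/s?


V1 = sqrt(mu/r1) = 7612.68 m/s
dV1 = V1*(sqrt(2*r2/(r1+r2)) - 1) = 2243.72 m/s
V2 = sqrt(mu/r2) = 3345.06 m/s
dV2 = V2*(1 - sqrt(2*r1/(r1+r2))) = 1442.01 m/s
Total dV = 3686 m/s

3686 m/s


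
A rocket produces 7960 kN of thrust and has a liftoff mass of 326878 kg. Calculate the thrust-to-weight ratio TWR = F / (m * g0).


TWR = 7960000 / (326878 * 9.81) = 2.48

2.48


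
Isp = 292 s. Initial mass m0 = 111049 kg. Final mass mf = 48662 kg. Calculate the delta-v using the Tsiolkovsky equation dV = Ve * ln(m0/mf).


Ve = 292 * 9.81 = 2864.52 m/s
dV = 2864.52 * ln(111049/48662) = 2363 m/s

2363 m/s


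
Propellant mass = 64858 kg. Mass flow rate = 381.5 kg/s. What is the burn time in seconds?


tb = 64858 / 381.5 = 170.0 s

170.0 s


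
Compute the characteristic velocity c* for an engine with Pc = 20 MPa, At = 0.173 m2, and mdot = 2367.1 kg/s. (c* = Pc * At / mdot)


c* = 20e6 * 0.173 / 2367.1 = 1462 m/s

1462 m/s


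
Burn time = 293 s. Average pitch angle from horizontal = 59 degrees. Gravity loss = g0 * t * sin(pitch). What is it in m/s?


GL = 9.81 * 293 * sin(59 deg) = 2464 m/s

2464 m/s


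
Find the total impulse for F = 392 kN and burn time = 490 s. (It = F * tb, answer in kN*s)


It = 392 * 490 = 192080 kN*s

192080 kN*s


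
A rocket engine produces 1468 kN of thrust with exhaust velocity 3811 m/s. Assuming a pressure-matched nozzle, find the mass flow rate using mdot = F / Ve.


mdot = F / Ve = 1468000 / 3811 = 385.2 kg/s

385.2 kg/s


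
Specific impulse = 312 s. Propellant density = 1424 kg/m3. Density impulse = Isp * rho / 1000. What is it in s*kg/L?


rho*Isp = 312 * 1424 / 1000 = 444 s*kg/L

444 s*kg/L


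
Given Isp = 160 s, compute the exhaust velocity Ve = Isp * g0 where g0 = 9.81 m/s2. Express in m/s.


Ve = Isp * g0 = 160 * 9.81 = 1569.6 m/s

1569.6 m/s


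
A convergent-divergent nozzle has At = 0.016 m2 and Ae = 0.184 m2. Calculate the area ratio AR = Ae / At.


AR = 0.184 / 0.016 = 11.5

11.5


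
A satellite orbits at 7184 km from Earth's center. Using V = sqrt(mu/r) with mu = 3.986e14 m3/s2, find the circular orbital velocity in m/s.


V = sqrt(3.986e14 / 7184000) = 7449 m/s

7449 m/s


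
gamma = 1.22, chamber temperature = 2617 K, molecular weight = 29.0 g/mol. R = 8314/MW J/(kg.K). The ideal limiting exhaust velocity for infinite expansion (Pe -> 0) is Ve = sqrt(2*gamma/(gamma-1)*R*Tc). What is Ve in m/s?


R = 8314 / 29.0 = 286.69 J/(kg.K)
Ve = sqrt(2 * 1.22 / (1.22 - 1) * 286.69 * 2617) = 2885 m/s

2885 m/s


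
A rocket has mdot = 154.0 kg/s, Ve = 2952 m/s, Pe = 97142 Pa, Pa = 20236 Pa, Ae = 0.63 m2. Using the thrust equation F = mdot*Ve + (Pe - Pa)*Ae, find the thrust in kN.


F = 154.0 * 2952 + (97142 - 20236) * 0.63 = 503059.0 N = 503.1 kN

503.1 kN


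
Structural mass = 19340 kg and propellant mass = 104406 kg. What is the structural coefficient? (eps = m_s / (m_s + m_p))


eps = 19340 / (19340 + 104406) = 0.1563

0.1563


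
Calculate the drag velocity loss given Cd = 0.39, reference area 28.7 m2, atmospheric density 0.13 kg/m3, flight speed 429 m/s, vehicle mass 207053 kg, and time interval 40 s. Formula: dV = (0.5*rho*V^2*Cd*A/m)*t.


D = 0.5 * 0.13 * 429^2 * 0.39 * 28.7 = 133898.11 N
a = 133898.11 / 207053 = 0.6467 m/s2
dV = 0.6467 * 40 = 25.9 m/s

25.9 m/s


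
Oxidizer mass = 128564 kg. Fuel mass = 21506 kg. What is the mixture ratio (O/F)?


MR = 128564 / 21506 = 5.98

5.98


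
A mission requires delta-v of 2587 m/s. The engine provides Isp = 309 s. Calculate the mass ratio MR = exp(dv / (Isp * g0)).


Ve = 309 * 9.81 = 3031.29 m/s
MR = exp(2587 / 3031.29) = 2.348

2.348


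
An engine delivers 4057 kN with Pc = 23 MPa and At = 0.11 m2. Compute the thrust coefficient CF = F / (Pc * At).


CF = 4057000 / (23e6 * 0.11) = 1.6

1.6


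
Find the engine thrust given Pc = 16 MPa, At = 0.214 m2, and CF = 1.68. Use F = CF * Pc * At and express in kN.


F = 1.68 * 16e6 * 0.214 = 5.7523e+06 N = 5752.3 kN

5752.3 kN


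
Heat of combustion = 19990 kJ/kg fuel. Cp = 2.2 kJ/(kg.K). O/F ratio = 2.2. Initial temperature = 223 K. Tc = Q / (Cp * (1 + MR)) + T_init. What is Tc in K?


Tc = 19990 / (2.2 * (1 + 2.2)) + 223 = 3062 K

3062 K


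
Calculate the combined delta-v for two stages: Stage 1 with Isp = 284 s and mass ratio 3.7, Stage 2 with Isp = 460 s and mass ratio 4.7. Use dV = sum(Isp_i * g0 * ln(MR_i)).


dV1 = 284 * 9.81 * ln(3.7) = 3645.1 m/s
dV2 = 460 * 9.81 * ln(4.7) = 6983.5 m/s
Total dV = 3645.1 + 6983.5 = 10628.6 m/s ~ 10629 m/s

10629 m/s


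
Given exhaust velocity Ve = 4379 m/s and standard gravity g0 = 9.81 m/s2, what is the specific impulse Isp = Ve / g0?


Isp = Ve / g0 = 4379 / 9.81 = 446.4 s

446.4 s


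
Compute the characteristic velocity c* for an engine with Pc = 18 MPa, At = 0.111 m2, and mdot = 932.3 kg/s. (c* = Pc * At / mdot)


c* = 18e6 * 0.111 / 932.3 = 2143 m/s

2143 m/s


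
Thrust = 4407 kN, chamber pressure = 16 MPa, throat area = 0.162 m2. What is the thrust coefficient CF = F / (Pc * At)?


CF = 4407000 / (16e6 * 0.162) = 1.7

1.7


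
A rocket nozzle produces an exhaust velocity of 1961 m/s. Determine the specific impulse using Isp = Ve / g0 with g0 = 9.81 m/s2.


Isp = Ve / g0 = 1961 / 9.81 = 199.9 s

199.9 s


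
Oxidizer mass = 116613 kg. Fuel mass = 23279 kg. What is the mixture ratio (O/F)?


MR = 116613 / 23279 = 5.01

5.01


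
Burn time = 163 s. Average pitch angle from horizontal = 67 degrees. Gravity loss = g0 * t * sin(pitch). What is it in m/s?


GL = 9.81 * 163 * sin(67 deg) = 1472 m/s

1472 m/s


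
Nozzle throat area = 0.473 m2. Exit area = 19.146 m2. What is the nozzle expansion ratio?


AR = 19.146 / 0.473 = 40.5

40.5


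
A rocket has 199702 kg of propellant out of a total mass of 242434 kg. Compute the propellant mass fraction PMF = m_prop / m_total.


PMF = 199702 / 242434 = 0.824

0.824


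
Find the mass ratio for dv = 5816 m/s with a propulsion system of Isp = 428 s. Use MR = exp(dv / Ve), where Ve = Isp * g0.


Ve = 428 * 9.81 = 4198.68 m/s
MR = exp(5816 / 4198.68) = 3.996

3.996


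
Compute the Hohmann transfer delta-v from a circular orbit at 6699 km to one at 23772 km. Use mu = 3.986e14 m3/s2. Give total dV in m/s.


V1 = sqrt(mu/r1) = 7713.72 m/s
dV1 = V1*(sqrt(2*r2/(r1+r2)) - 1) = 1921.65 m/s
V2 = sqrt(mu/r2) = 4094.83 m/s
dV2 = V2*(1 - sqrt(2*r1/(r1+r2))) = 1379.56 m/s
Total dV = 3301 m/s

3301 m/s


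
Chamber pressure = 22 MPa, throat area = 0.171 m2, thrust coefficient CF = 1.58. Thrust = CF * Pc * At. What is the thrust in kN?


F = 1.58 * 22e6 * 0.171 = 5.9440e+06 N = 5944.0 kN

5944.0 kN


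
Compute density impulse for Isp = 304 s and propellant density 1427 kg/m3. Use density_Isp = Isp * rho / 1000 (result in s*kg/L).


rho*Isp = 304 * 1427 / 1000 = 434 s*kg/L

434 s*kg/L


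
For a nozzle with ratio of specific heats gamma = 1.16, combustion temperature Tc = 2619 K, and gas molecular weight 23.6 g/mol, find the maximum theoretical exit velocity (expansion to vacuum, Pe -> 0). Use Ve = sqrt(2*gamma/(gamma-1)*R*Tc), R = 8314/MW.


R = 8314 / 23.6 = 352.29 J/(kg.K)
Ve = sqrt(2 * 1.16 / (1.16 - 1) * 352.29 * 2619) = 3658 m/s

3658 m/s


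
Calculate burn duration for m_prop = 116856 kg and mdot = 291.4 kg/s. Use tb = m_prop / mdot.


tb = 116856 / 291.4 = 401.0 s

401.0 s


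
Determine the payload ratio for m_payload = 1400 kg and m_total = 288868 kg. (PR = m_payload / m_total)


PR = 1400 / 288868 = 0.0048

0.0048


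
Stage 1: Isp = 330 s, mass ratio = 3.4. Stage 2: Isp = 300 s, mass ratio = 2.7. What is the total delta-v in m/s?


dV1 = 330 * 9.81 * ln(3.4) = 3961.7 m/s
dV2 = 300 * 9.81 * ln(2.7) = 2923.1 m/s
Total dV = 3961.7 + 2923.1 = 6884.8 m/s ~ 6885 m/s

6885 m/s


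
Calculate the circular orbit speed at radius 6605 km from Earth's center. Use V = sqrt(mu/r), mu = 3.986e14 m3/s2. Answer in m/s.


V = sqrt(3.986e14 / 6605000) = 7768 m/s

7768 m/s


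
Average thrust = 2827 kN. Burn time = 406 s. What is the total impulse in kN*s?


It = 2827 * 406 = 1147762 kN*s

1147762 kN*s


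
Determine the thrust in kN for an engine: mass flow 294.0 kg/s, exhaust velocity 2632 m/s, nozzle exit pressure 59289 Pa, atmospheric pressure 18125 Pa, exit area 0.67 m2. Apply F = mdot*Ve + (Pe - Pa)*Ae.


F = 294.0 * 2632 + (59289 - 18125) * 0.67 = 801388.0 N = 801.4 kN

801.4 kN


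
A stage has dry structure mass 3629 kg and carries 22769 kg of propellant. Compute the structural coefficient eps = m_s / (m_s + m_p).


eps = 3629 / (3629 + 22769) = 0.1375

0.1375


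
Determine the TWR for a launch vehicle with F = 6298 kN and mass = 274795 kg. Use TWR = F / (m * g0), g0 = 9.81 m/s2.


TWR = 6298000 / (274795 * 9.81) = 2.34

2.34


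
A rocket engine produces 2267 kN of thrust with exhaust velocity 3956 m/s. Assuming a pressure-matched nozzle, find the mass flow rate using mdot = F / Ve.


mdot = F / Ve = 2267000 / 3956 = 573.1 kg/s

573.1 kg/s


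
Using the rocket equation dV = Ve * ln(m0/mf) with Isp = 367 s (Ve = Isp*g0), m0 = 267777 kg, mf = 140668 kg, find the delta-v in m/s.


Ve = 367 * 9.81 = 3600.27 m/s
dV = 3600.27 * ln(267777/140668) = 2318 m/s

2318 m/s


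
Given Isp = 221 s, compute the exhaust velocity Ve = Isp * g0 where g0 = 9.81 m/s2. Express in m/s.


Ve = Isp * g0 = 221 * 9.81 = 2168.0 m/s

2168.0 m/s


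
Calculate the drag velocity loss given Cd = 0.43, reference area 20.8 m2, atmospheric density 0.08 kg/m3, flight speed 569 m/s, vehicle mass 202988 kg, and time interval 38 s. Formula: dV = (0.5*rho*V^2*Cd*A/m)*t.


D = 0.5 * 0.08 * 569^2 * 0.43 * 20.8 = 115828.74 N
a = 115828.74 / 202988 = 0.5706 m/s2
dV = 0.5706 * 38 = 21.7 m/s

21.7 m/s


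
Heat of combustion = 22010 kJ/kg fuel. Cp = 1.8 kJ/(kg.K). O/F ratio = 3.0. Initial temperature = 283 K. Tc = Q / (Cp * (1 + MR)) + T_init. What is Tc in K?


Tc = 22010 / (1.8 * (1 + 3.0)) + 283 = 3340 K

3340 K


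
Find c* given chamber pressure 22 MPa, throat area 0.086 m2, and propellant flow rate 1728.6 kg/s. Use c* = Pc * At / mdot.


c* = 22e6 * 0.086 / 1728.6 = 1095 m/s

1095 m/s


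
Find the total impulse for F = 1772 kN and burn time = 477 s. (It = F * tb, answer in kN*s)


It = 1772 * 477 = 845244 kN*s

845244 kN*s


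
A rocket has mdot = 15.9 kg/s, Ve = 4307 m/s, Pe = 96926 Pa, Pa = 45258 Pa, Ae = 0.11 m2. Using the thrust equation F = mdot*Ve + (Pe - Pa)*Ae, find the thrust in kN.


F = 15.9 * 4307 + (96926 - 45258) * 0.11 = 74165.0 N = 74.2 kN

74.2 kN


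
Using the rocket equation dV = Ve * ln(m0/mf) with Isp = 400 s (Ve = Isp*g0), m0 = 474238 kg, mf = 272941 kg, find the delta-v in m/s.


Ve = 400 * 9.81 = 3924.0 m/s
dV = 3924.0 * ln(474238/272941) = 2168 m/s

2168 m/s


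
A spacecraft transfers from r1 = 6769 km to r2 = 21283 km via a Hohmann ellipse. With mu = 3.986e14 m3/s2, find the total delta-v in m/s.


V1 = sqrt(mu/r1) = 7673.73 m/s
dV1 = V1*(sqrt(2*r2/(r1+r2)) - 1) = 1778.97 m/s
V2 = sqrt(mu/r2) = 4327.65 m/s
dV2 = V2*(1 - sqrt(2*r1/(r1+r2))) = 1321.25 m/s
Total dV = 3100 m/s

3100 m/s


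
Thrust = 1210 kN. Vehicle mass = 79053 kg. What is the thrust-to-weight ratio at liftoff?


TWR = 1210000 / (79053 * 9.81) = 1.56

1.56


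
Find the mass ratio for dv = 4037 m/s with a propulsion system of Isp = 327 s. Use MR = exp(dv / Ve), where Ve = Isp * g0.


Ve = 327 * 9.81 = 3207.87 m/s
MR = exp(4037 / 3207.87) = 3.52

3.52


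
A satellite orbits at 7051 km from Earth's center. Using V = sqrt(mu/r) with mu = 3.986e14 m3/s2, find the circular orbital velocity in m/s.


V = sqrt(3.986e14 / 7051000) = 7519 m/s

7519 m/s


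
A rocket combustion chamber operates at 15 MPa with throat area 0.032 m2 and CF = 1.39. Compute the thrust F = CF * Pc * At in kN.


F = 1.39 * 15e6 * 0.032 = 667200.0 N = 667.2 kN

667.2 kN


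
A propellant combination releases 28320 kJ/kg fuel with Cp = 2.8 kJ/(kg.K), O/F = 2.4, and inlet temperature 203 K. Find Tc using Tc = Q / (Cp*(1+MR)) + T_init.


Tc = 28320 / (2.8 * (1 + 2.4)) + 203 = 3178 K

3178 K


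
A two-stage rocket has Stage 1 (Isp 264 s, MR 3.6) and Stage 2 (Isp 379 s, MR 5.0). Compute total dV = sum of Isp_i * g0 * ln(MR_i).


dV1 = 264 * 9.81 * ln(3.6) = 3317.4 m/s
dV2 = 379 * 9.81 * ln(5.0) = 5983.9 m/s
Total dV = 3317.4 + 5983.9 = 9301.3 m/s ~ 9301 m/s

9301 m/s


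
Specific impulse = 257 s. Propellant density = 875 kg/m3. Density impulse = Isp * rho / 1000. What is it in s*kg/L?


rho*Isp = 257 * 875 / 1000 = 225 s*kg/L

225 s*kg/L


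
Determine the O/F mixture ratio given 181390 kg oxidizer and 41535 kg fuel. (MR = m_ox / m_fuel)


MR = 181390 / 41535 = 4.37

4.37


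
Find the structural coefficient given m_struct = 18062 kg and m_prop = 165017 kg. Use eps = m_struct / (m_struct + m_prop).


eps = 18062 / (18062 + 165017) = 0.0987

0.0987


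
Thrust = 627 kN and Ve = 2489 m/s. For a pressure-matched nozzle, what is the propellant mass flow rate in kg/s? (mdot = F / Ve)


mdot = F / Ve = 627000 / 2489 = 251.9 kg/s

251.9 kg/s


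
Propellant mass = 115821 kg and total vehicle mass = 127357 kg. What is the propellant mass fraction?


PMF = 115821 / 127357 = 0.909

0.909


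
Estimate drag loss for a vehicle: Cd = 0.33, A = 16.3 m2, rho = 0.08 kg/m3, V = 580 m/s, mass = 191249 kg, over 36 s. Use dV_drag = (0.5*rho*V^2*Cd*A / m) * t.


D = 0.5 * 0.08 * 580^2 * 0.33 * 16.3 = 72379.82 N
a = 72379.82 / 191249 = 0.3785 m/s2
dV = 0.3785 * 36 = 13.6 m/s

13.6 m/s


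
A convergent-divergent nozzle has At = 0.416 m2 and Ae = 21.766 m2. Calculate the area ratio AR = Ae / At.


AR = 21.766 / 0.416 = 52.3

52.3


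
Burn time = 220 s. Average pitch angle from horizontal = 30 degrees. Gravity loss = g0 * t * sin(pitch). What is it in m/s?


GL = 9.81 * 220 * sin(30 deg) = 1079 m/s

1079 m/s


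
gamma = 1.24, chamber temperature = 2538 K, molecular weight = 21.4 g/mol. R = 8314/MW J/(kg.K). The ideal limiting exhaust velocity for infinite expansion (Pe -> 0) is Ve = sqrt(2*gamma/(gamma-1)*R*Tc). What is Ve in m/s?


R = 8314 / 21.4 = 388.5 J/(kg.K)
Ve = sqrt(2 * 1.24 / (1.24 - 1) * 388.5 * 2538) = 3192 m/s

3192 m/s


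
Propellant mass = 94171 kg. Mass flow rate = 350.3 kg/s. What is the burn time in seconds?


tb = 94171 / 350.3 = 268.8 s

268.8 s


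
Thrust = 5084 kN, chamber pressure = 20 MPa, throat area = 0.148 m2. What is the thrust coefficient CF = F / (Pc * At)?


CF = 5084000 / (20e6 * 0.148) = 1.72

1.72


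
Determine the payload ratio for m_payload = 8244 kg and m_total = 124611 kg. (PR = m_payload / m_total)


PR = 8244 / 124611 = 0.0662

0.0662


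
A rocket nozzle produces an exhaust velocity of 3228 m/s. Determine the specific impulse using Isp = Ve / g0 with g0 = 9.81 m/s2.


Isp = Ve / g0 = 3228 / 9.81 = 329.1 s

329.1 s


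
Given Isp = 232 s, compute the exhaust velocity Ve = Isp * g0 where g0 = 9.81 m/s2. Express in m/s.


Ve = Isp * g0 = 232 * 9.81 = 2275.9 m/s

2275.9 m/s


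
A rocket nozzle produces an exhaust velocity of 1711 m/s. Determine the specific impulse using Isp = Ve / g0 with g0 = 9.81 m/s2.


Isp = Ve / g0 = 1711 / 9.81 = 174.4 s

174.4 s


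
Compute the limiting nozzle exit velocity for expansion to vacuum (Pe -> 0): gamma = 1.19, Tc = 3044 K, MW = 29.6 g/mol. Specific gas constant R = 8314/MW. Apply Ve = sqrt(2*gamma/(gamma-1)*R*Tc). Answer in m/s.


R = 8314 / 29.6 = 280.88 J/(kg.K)
Ve = sqrt(2 * 1.19 / (1.19 - 1) * 280.88 * 3044) = 3273 m/s

3273 m/s


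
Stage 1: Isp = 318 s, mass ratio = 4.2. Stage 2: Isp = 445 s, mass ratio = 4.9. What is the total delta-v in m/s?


dV1 = 318 * 9.81 * ln(4.2) = 4476.9 m/s
dV2 = 445 * 9.81 * ln(4.9) = 6937.7 m/s
Total dV = 4476.9 + 6937.7 = 11414.6 m/s ~ 11415 m/s

11415 m/s


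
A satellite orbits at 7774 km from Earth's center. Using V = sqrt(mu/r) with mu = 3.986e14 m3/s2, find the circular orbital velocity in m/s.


V = sqrt(3.986e14 / 7774000) = 7161 m/s

7161 m/s


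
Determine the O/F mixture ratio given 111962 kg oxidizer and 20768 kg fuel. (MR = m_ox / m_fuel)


MR = 111962 / 20768 = 5.39

5.39


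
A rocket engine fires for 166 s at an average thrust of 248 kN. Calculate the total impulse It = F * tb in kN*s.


It = 248 * 166 = 41168 kN*s

41168 kN*s


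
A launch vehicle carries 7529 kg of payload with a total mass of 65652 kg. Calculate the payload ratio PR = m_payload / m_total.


PR = 7529 / 65652 = 0.1147

0.1147


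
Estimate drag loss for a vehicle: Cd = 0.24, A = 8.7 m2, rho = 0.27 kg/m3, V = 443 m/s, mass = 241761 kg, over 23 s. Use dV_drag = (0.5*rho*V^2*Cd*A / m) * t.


D = 0.5 * 0.27 * 443^2 * 0.24 * 8.7 = 55318.67 N
a = 55318.67 / 241761 = 0.2288 m/s2
dV = 0.2288 * 23 = 5.3 m/s

5.3 m/s


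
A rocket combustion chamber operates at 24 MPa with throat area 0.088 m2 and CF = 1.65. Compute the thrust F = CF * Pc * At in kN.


F = 1.65 * 24e6 * 0.088 = 3.4848e+06 N = 3484.8 kN

3484.8 kN


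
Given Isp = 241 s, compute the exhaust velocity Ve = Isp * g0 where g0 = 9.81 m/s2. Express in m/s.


Ve = Isp * g0 = 241 * 9.81 = 2364.2 m/s

2364.2 m/s


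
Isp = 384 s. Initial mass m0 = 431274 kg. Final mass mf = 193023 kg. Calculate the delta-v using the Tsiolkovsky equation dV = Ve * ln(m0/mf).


Ve = 384 * 9.81 = 3767.04 m/s
dV = 3767.04 * ln(431274/193023) = 3028 m/s

3028 m/s


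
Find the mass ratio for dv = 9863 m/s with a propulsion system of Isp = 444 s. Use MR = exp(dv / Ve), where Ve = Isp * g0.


Ve = 444 * 9.81 = 4355.64 m/s
MR = exp(9863 / 4355.64) = 9.626

9.626


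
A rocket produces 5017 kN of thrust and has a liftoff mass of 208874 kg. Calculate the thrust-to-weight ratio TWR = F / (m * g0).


TWR = 5017000 / (208874 * 9.81) = 2.45

2.45


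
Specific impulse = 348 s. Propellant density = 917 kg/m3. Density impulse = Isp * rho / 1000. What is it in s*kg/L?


rho*Isp = 348 * 917 / 1000 = 319 s*kg/L

319 s*kg/L


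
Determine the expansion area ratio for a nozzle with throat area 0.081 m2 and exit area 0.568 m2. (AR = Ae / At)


AR = 0.568 / 0.081 = 7.0

7.0


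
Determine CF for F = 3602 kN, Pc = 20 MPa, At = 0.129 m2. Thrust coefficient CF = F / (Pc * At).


CF = 3602000 / (20e6 * 0.129) = 1.4

1.4


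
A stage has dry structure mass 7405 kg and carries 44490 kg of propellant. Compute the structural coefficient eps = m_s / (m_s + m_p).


eps = 7405 / (7405 + 44490) = 0.1427

0.1427


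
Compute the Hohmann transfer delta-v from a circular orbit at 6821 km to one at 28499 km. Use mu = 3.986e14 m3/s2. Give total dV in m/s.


V1 = sqrt(mu/r1) = 7644.42 m/s
dV1 = V1*(sqrt(2*r2/(r1+r2)) - 1) = 2066.58 m/s
V2 = sqrt(mu/r2) = 3739.85 m/s
dV2 = V2*(1 - sqrt(2*r1/(r1+r2))) = 1415.6 m/s
Total dV = 3482 m/s

3482 m/s


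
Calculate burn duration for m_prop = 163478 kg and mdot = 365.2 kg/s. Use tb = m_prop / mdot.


tb = 163478 / 365.2 = 447.6 s

447.6 s


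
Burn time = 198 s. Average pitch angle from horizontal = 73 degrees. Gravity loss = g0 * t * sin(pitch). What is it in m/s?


GL = 9.81 * 198 * sin(73 deg) = 1858 m/s

1858 m/s


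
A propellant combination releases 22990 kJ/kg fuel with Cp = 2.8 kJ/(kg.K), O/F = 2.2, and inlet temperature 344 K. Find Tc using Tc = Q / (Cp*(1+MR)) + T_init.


Tc = 22990 / (2.8 * (1 + 2.2)) + 344 = 2910 K

2910 K
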